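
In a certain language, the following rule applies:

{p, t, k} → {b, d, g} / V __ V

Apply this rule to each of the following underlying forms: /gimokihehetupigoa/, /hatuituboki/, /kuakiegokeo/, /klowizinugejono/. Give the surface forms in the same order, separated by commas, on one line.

gimogihehedubigoa, haduidubogi, kuagiegogeo, klowizinugejono

/gimokihehetupigoa/: /k/ is a voiceless stop between vowels /o/ and /i/, so it voices to [g]. /t/ is a voiceless stop between vowels /e/ and /u/, so it voices to [d]. /p/ is a voiceless stop between vowels /u/ and /i/, so it voices to [b]. → [gimogihehedubigoa].
/hatuituboki/: /t/ is a voiceless stop between vowels /a/ and /u/, so it voices to [d]. /t/ is a voiceless stop between vowels /i/ and /u/, so it voices to [d]. /k/ is a voiceless stop between vowels /o/ and /i/, so it voices to [g]. → [haduidubogi].
/kuakiegokeo/: /k/ is a voiceless stop between vowels /a/ and /i/, so it voices to [g]. /k/ is a voiceless stop between vowels /o/ and /e/, so it voices to [g]. → [kuagiegogeo].
/klowizinugejono/: the rule's environment is not met; surfaces unchanged as [klowizinugejono].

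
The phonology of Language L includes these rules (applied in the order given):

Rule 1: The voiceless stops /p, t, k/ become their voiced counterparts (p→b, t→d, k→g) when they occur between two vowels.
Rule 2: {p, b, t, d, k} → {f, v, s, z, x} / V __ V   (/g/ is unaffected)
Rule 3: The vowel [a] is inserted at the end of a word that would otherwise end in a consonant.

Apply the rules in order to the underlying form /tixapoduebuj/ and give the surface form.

Rule 1 (intervocalic voicing): /p/ is a voiceless stop between vowels /a/ and /o/, so it voices to [b]. /tixapoduebuj/ → tixaboduebuj.
Rule 2 (intervocalic spirantization): /b/ is a stop between vowels /a/ and /o/, so it spirantizes to the fricative [v]. /d/ is a stop between vowels /o/ and /u/, so it spirantizes to the fricative [z]. /b/ is a stop between vowels /e/ and /u/, so it spirantizes to the fricative [v]. /tixaboduebuj/ → tixavozuevuj.
Rule 3 (final a-epenthesis): the form ends in the consonant /j/, so [a] is inserted word-finally. /tixavozuevuj/ → tixavozuevuja.

tixavozuevuja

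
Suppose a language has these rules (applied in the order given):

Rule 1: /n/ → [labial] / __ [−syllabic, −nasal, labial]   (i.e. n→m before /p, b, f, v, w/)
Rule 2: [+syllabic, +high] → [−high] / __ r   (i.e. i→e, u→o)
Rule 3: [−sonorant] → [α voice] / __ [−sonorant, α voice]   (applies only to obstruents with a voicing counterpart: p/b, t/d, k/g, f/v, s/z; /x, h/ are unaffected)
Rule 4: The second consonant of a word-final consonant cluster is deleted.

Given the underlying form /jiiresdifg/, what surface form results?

Rule 1 (nasal place assimilation): no segment meets the environment; /jiiresdifg/ is unchanged.
Rule 2 (pre-rhotic lowering): /i/ is a high vowel immediately before /r/, so it lowers to [e]. /jiiresdifg/ → jieresdifg.
Rule 3 (regressive voicing assimilation): /s/ precedes the voiced obstruent /d/, so it voices to [z] by assimilation. /f/ precedes the voiced obstruent /g/, so it voices to [v] by assimilation. /jieresdifg/ → jierezdivg.
Rule 4 (final cluster simplification): /g/ is the second consonant of a word-final cluster /vg/, so it deletes. /jierezdivg/ → jierezdiv.

jierezdiv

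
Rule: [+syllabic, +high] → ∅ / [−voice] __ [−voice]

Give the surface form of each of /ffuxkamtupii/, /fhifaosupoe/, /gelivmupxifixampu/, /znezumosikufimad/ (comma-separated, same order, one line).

/ffuxkamtupii/: /u/ is a high vowel flanked by voiceless consonants /f/ and /x/, so it deletes. /u/ is a high vowel flanked by voiceless consonants /t/ and /p/, so it deletes. → [ffxkamtpii].
/fhifaosupoe/: /i/ is a high vowel flanked by voiceless consonants /h/ and /f/, so it deletes. /u/ is a high vowel flanked by voiceless consonants /s/ and /p/, so it deletes. → [fhfaospoe].
/gelivmupxifixampu/: /i/ is a high vowel flanked by voiceless consonants /x/ and /f/, so it deletes. /i/ is a high vowel flanked by voiceless consonants /f/ and /x/, so it deletes. → [gelivmupxfxampu].
/znezumosikufimad/: /i/ is a high vowel flanked by voiceless consonants /s/ and /k/, so it deletes. /u/ is a high vowel flanked by voiceless consonants /k/ and /f/, so it deletes. → [znezumoskfimad].

ffxkamtpii, fhfaospoe, gelivmupxfxampu, znezumoskfimad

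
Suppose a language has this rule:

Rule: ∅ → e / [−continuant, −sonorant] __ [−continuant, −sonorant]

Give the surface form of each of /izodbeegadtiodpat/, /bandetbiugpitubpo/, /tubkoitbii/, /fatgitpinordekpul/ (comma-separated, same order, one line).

/izodbeegadtiodpat/: /d/ and /b/ form a stop–stop cluster, so [e] is inserted between them. /d/ and /t/ form a stop–stop cluster, so [e] is inserted between them. /d/ and /p/ form a stop–stop cluster, so [e] is inserted between them. → [izodebeegadetiodepat].
/bandetbiugpitubpo/: /t/ and /b/ form a stop–stop cluster, so [e] is inserted between them. /g/ and /p/ form a stop–stop cluster, so [e] is inserted between them. /b/ and /p/ form a stop–stop cluster, so [e] is inserted between them. → [bandetebiugepitubepo].
/tubkoitbii/: /b/ and /k/ form a stop–stop cluster, so [e] is inserted between them. /t/ and /b/ form a stop–stop cluster, so [e] is inserted between them. → [tubekoitebii].
/fatgitpinordekpul/: /t/ and /g/ form a stop–stop cluster, so [e] is inserted between them. /t/ and /p/ form a stop–stop cluster, so [e] is inserted between them. /k/ and /p/ form a stop–stop cluster, so [e] is inserted between them. → [fategitepinordekepul].

izodebeegadetiodepat, bandetebiugepitubepo, tubekoitebii, fategitepinordekepul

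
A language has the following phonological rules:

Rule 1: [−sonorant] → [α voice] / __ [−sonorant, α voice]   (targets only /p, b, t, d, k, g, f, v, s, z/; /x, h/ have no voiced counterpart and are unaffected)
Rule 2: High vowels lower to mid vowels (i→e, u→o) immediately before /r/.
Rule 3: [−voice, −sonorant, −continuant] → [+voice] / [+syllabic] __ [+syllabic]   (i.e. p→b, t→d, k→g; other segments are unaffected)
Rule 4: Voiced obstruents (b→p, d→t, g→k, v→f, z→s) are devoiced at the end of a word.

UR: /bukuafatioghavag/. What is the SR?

Rule 1 (regressive voicing assimilation): /g/ precedes the voiceless obstruent /h/, so it devoices to [k] by assimilation. /bukuafatioghavag/ → bukuafatiokhavag.
Rule 2 (pre-rhotic lowering): no segment meets the environment; /bukuafatiokhavag/ is unchanged.
Rule 3 (intervocalic voicing): /k/ is a voiceless stop between vowels /u/ and /u/, so it voices to [g]. /t/ is a voiceless stop between vowels /a/ and /i/, so it voices to [d]. /bukuafatiokhavag/ → buguafadiokhavag.
Rule 4 (final devoicing): /g/ is a voiced obstruent in word-final position, so it devoices to [k]. /buguafadiokhavag/ → buguafadiokhavak.

buguafadiokhavak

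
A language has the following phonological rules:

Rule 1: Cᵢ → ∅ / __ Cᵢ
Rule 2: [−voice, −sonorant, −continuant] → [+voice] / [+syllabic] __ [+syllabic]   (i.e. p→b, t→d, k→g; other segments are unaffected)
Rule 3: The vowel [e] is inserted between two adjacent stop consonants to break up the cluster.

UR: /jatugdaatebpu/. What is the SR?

Rule 1 (degemination): no segment meets the environment; /jatugdaatebpu/ is unchanged.
Rule 2 (intervocalic voicing): /t/ is a voiceless stop between vowels /a/ and /u/, so it voices to [d]. /t/ is a voiceless stop between vowels /a/ and /e/, so it voices to [d]. /jatugdaatebpu/ → jadugdaadebpu.
Rule 3 (stop-cluster e-epenthesis): /g/ and /d/ form a stop–stop cluster, so [e] is inserted between them. /b/ and /p/ form a stop–stop cluster, so [e] is inserted between them. /jadugdaadebpu/ → jadugedaadebepu.

jadugedaadebepu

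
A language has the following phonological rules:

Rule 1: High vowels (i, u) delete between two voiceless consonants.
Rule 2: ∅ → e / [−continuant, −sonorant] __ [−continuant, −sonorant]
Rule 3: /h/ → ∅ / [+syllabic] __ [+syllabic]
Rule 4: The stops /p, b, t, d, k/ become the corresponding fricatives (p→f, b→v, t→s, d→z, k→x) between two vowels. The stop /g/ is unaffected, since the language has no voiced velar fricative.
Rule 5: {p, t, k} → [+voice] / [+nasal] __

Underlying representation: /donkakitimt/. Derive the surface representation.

dongaxesimd

Rule 1 (high vowel syncope): /i/ is a high vowel flanked by voiceless consonants /k/ and /t/, so it deletes. /donkakitimt/ → donkaktimt.
Rule 2 (stop-cluster e-epenthesis): /k/ and /t/ form a stop–stop cluster, so [e] is inserted between them. /donkaktimt/ → donkaketimt.
Rule 3 (intervocalic h-deletion): no segment meets the environment; /donkaketimt/ is unchanged.
Rule 4 (intervocalic spirantization): /k/ is a stop between vowels /a/ and /e/, so it spirantizes to the fricative [x]. /t/ is a stop between vowels /e/ and /i/, so it spirantizes to the fricative [s]. /donkaketimt/ → donkaxesimt.
Rule 5 (post-nasal voicing): /k/ is a voiceless stop immediately after the nasal /n/, so it voices to [g]. /t/ is a voiceless stop immediately after the nasal /m/, so it voices to [d]. /donkaxesimt/ → dongaxesimd.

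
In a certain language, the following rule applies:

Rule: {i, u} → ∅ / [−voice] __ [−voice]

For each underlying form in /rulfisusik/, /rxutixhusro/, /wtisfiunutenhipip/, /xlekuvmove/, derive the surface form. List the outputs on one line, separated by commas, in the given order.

rulfssk, rxtxhsro, wtsfiunutenhpp, xlekuvmove

/rulfisusik/: /i/ is a high vowel flanked by voiceless consonants /f/ and /s/, so it deletes. /u/ is a high vowel flanked by voiceless consonants /s/ and /s/, so it deletes. /i/ is a high vowel flanked by voiceless consonants /s/ and /k/, so it deletes. → [rulfssk].
/rxutixhusro/: /u/ is a high vowel flanked by voiceless consonants /x/ and /t/, so it deletes. /i/ is a high vowel flanked by voiceless consonants /t/ and /x/, so it deletes. /u/ is a high vowel flanked by voiceless consonants /h/ and /s/, so it deletes. → [rxtxhsro].
/wtisfiunutenhipip/: /i/ is a high vowel flanked by voiceless consonants /t/ and /s/, so it deletes. /i/ is a high vowel flanked by voiceless consonants /h/ and /p/, so it deletes. /i/ is a high vowel flanked by voiceless consonants /p/ and /p/, so it deletes. → [wtsfiunutenhpp].
/xlekuvmove/: the rule's environment is not met; surfaces unchanged as [xlekuvmove].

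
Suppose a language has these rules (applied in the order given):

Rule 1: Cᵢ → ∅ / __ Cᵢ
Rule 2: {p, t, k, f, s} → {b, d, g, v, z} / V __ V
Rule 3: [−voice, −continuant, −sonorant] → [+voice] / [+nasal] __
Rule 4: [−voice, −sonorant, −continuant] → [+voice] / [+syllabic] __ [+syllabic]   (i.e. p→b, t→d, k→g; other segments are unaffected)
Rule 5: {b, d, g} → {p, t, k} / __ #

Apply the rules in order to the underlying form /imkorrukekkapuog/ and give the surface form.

imgorugegabuok

Rule 1 (degemination): /rr/ is a geminate; the first /r/ deletes. /kk/ is a geminate; the first /k/ deletes. /imkorrukekkapuog/ → imkorukekapuog.
Rule 2 (intervocalic voicing): /k/ is a voiceless obstruent between vowels /u/ and /e/, so it voices to [g]. /k/ is a voiceless obstruent between vowels /e/ and /a/, so it voices to [g]. /p/ is a voiceless obstruent between vowels /a/ and /u/, so it voices to [b]. /imkorukekapuog/ → imkorugegabuog.
Rule 3 (post-nasal voicing): /k/ is a voiceless stop immediately after the nasal /m/, so it voices to [g]. /imkorugegabuog/ → imgorugegabuog.
Rule 4 (intervocalic voicing): no segment meets the environment; /imgorugegabuog/ is unchanged.
Rule 5 (final devoicing): /g/ is a voiced stop in word-final position, so it devoices to [k]. /imgorugegabuog/ → imgorugegabuok.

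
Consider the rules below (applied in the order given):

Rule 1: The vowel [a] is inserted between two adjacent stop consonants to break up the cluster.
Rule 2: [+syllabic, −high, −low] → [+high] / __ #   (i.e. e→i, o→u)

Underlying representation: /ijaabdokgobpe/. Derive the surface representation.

ijaabadokagobapi

Rule 1 (stop-cluster a-epenthesis): /b/ and /d/ form a stop–stop cluster, so [a] is inserted between them. /k/ and /g/ form a stop–stop cluster, so [a] is inserted between them. /b/ and /p/ form a stop–stop cluster, so [a] is inserted between them. /ijaabdokgobpe/ → ijaabadokagobape.
Rule 2 (final vowel raising): /e/ is a mid vowel in word-final position, so it raises to [i]. /ijaabadokagobape/ → ijaabadokagobapi.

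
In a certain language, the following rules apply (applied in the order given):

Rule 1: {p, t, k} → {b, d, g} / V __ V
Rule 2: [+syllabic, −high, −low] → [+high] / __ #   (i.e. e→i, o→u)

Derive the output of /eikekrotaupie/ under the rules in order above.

eigekrodaubii

Rule 1 (intervocalic voicing): /k/ is a voiceless stop between vowels /i/ and /e/, so it voices to [g]. /t/ is a voiceless stop between vowels /o/ and /a/, so it voices to [d]. /p/ is a voiceless stop between vowels /u/ and /i/, so it voices to [b]. /eikekrotaupie/ → eigekrodaubie.
Rule 2 (final vowel raising): /e/ is a mid vowel in word-final position, so it raises to [i]. /eigekrodaubie/ → eigekrodaubii.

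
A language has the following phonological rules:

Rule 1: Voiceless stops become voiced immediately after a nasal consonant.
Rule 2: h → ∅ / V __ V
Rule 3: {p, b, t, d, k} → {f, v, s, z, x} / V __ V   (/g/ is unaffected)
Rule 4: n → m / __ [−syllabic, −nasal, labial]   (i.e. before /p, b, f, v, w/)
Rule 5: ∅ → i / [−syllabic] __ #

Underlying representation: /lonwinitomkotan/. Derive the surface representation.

Rule 1 (post-nasal voicing): /k/ is a voiceless stop immediately after the nasal /m/, so it voices to [g]. /lonwinitomkotan/ → lonwinitomgotan.
Rule 2 (intervocalic h-deletion): no segment meets the environment; /lonwinitomgotan/ is unchanged.
Rule 3 (intervocalic spirantization): /t/ is a stop between vowels /i/ and /o/, so it spirantizes to the fricative [s]. /t/ is a stop between vowels /o/ and /a/, so it spirantizes to the fricative [s]. /lonwinitomgotan/ → lonwinisomgosan.
Rule 4 (nasal place assimilation): /n/ precedes the labial consonant /w/, so it assimilates in place to [m]. /lonwinisomgosan/ → lomwinisomgosan.
Rule 5 (final i-epenthesis): the form ends in the consonant /n/, so [i] is inserted word-finally. /lomwinisomgosan/ → lomwinisomgosani.

lomwinisomgosani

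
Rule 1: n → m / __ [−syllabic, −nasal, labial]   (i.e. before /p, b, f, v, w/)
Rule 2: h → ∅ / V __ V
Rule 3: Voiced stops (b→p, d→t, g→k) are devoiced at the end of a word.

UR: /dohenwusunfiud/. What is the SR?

Rule 1 (nasal place assimilation): /n/ precedes the labial consonant /w/, so it assimilates in place to [m]. /n/ precedes the labial consonant /f/, so it assimilates in place to [m]. /dohenwusunfiud/ → dohemwusumfiud.
Rule 2 (intervocalic h-deletion): /h/ occurs between vowels /o/ and /e/, so it deletes. /dohemwusumfiud/ → doemwusumfiud.
Rule 3 (final devoicing): /d/ is a voiced stop in word-final position, so it devoices to [t]. /doemwusumfiud/ → doemwusumfiut.

doemwusumfiut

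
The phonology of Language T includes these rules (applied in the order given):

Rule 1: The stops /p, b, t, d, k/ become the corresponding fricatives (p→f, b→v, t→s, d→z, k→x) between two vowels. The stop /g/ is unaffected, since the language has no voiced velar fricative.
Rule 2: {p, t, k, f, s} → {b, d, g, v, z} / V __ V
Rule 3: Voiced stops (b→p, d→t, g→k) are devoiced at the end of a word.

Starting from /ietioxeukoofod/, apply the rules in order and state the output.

Rule 1 (intervocalic spirantization): /t/ is a stop between vowels /e/ and /i/, so it spirantizes to the fricative [s]. /k/ is a stop between vowels /u/ and /o/, so it spirantizes to the fricative [x]. /ietioxeukoofod/ → iesioxeuxoofod.
Rule 2 (intervocalic voicing): /s/ is a voiceless obstruent between vowels /e/ and /i/, so it voices to [z]. /f/ is a voiceless obstruent between vowels /o/ and /o/, so it voices to [v]. /iesioxeuxoofod/ → iezioxeuxoovod.
Rule 3 (final devoicing): /d/ is a voiced stop in word-final position, so it devoices to [t]. /iezioxeuxoovod/ → iezioxeuxoovot.

iezioxeuxoovot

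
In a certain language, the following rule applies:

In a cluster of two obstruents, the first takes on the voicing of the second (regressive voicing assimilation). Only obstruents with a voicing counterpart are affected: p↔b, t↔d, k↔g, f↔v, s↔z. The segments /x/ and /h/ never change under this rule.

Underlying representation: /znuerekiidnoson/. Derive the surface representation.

No segment of /znuerekiidnoson/ meets the structural description of the rule, so the form surfaces unchanged.

znuerekiidnoson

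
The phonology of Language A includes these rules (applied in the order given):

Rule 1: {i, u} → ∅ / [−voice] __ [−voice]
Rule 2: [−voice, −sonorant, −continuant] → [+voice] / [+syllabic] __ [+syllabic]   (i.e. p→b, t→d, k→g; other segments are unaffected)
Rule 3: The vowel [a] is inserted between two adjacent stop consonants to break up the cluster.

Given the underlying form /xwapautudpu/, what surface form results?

Rule 1 (high vowel syncope): no segment meets the environment; /xwapautudpu/ is unchanged.
Rule 2 (intervocalic voicing): /p/ is a voiceless stop between vowels /a/ and /a/, so it voices to [b]. /t/ is a voiceless stop between vowels /u/ and /u/, so it voices to [d]. /xwapautudpu/ → xwabaududpu.
Rule 3 (stop-cluster a-epenthesis): /d/ and /p/ form a stop–stop cluster, so [a] is inserted between them. /xwabaududpu/ → xwabaududapu.

xwabaududapu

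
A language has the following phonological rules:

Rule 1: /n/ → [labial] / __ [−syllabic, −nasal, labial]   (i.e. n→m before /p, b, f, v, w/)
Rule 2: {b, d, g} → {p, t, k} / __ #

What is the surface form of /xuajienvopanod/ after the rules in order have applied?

Rule 1 (nasal place assimilation): /n/ precedes the labial consonant /v/, so it assimilates in place to [m]. /xuajienvopanod/ → xuajiemvopanod.
Rule 2 (final devoicing): /d/ is a voiced stop in word-final position, so it devoices to [t]. /xuajiemvopanod/ → xuajiemvopanot.

xuajiemvopanot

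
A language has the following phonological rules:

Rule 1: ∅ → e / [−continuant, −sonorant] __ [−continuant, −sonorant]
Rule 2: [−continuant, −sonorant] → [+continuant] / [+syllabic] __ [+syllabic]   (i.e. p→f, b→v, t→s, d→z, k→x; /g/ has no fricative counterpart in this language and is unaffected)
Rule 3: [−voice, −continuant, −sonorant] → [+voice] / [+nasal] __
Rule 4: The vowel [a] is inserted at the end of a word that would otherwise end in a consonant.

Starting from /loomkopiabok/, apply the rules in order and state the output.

loomgofiavoka

Rule 1 (stop-cluster e-epenthesis): no segment meets the environment; /loomkopiabok/ is unchanged.
Rule 2 (intervocalic spirantization): /p/ is a stop between vowels /o/ and /i/, so it spirantizes to the fricative [f]. /b/ is a stop between vowels /a/ and /o/, so it spirantizes to the fricative [v]. /loomkopiabok/ → loomkofiavok.
Rule 3 (post-nasal voicing): /k/ is a voiceless stop immediately after the nasal /m/, so it voices to [g]. /loomkofiavok/ → loomgofiavok.
Rule 4 (final a-epenthesis): the form ends in the consonant /k/, so [a] is inserted word-finally. /loomgofiavok/ → loomgofiavoka.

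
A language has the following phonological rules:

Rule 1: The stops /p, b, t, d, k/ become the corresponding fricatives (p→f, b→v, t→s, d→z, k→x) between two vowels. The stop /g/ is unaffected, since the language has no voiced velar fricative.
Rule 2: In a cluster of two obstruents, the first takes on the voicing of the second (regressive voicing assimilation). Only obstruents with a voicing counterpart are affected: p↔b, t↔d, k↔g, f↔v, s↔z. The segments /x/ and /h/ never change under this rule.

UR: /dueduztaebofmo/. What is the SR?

duezustaevofmo

Rule 1 (intervocalic spirantization): /d/ is a stop between vowels /e/ and /u/, so it spirantizes to the fricative [z]. /b/ is a stop between vowels /e/ and /o/, so it spirantizes to the fricative [v]. /dueduztaebofmo/ → duezuztaevofmo.
Rule 2 (regressive voicing assimilation): /z/ precedes the voiceless obstruent /t/, so it devoices to [s] by assimilation. /duezuztaevofmo/ → duezustaevofmo.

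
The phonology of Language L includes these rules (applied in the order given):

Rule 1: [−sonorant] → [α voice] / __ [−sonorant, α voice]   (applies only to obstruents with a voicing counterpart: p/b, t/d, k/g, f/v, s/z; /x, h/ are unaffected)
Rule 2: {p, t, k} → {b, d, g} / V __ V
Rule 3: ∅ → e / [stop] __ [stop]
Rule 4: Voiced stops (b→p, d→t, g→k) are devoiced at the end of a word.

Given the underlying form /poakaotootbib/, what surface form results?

poagaodoodebip

Rule 1 (regressive voicing assimilation): /t/ precedes the voiced obstruent /b/, so it voices to [d] by assimilation. /poakaotootbib/ → poakaotoodbib.
Rule 2 (intervocalic voicing): /k/ is a voiceless stop between vowels /a/ and /a/, so it voices to [g]. /t/ is a voiceless stop between vowels /o/ and /o/, so it voices to [d]. /poakaotoodbib/ → poagaodoodbib.
Rule 3 (stop-cluster e-epenthesis): /d/ and /b/ form a stop–stop cluster, so [e] is inserted between them. /poagaodoodbib/ → poagaodoodebib.
Rule 4 (final devoicing): /b/ is a voiced stop in word-final position, so it devoices to [p]. /poagaodoodebib/ → poagaodoodebip.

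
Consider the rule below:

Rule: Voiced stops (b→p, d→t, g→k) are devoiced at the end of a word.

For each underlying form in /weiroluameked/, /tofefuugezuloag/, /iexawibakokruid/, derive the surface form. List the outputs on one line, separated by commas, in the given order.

weiroluameket, tofefuugezuloak, iexawibakokruit

/weiroluameked/: /d/ is a voiced stop in word-final position, so it devoices to [t]. → [weiroluameket].
/tofefuugezuloag/: /g/ is a voiced stop in word-final position, so it devoices to [k]. → [tofefuugezuloak].
/iexawibakokruid/: /d/ is a voiced stop in word-final position, so it devoices to [t]. → [iexawibakokruit].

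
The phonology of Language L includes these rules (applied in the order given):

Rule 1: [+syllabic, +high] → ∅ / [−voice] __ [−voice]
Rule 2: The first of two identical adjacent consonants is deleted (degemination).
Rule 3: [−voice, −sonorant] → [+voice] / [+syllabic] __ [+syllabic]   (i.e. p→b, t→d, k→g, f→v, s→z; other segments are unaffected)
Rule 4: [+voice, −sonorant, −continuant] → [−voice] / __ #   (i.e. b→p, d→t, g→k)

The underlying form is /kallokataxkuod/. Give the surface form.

kalogadaxkuot

Rule 1 (high vowel syncope): no segment meets the environment; /kallokataxkuod/ is unchanged.
Rule 2 (degemination): /ll/ is a geminate; the first /l/ deletes. /kallokataxkuod/ → kalokataxkuod.
Rule 3 (intervocalic voicing): /k/ is a voiceless obstruent between vowels /o/ and /a/, so it voices to [g]. /t/ is a voiceless obstruent between vowels /a/ and /a/, so it voices to [d]. /kalokataxkuod/ → kalogadaxkuod.
Rule 4 (final devoicing): /d/ is a voiced stop in word-final position, so it devoices to [t]. /kalogadaxkuod/ → kalogadaxkuot.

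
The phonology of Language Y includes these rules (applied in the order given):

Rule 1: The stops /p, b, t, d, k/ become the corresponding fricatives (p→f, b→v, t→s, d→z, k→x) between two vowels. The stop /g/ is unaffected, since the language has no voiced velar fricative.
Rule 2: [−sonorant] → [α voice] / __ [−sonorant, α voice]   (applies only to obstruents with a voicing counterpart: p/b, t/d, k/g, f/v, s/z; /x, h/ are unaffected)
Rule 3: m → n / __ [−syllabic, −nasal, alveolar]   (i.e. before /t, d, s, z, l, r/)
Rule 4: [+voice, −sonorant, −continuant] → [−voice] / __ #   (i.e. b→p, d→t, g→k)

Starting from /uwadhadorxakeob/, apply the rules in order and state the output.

uwathazorxaxeop

Rule 1 (intervocalic spirantization): /d/ is a stop between vowels /a/ and /o/, so it spirantizes to the fricative [z]. /k/ is a stop between vowels /a/ and /e/, so it spirantizes to the fricative [x]. /uwadhadorxakeob/ → uwadhazorxaxeob.
Rule 2 (regressive voicing assimilation): /d/ precedes the voiceless obstruent /h/, so it devoices to [t] by assimilation. /uwadhazorxaxeob/ → uwathazorxaxeob.
Rule 3 (nasal place assimilation): no segment meets the environment; /uwathazorxaxeob/ is unchanged.
Rule 4 (final devoicing): /b/ is a voiced stop in word-final position, so it devoices to [p]. /uwathazorxaxeob/ → uwathazorxaxeop.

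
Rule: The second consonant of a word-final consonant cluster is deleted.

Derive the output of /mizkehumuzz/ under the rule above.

mizkehumuz

/z/ is the second consonant of a word-final cluster /zz/, so it deletes.
The other instances of /m/, /z/, /k/, /h/ do not occur in the required environment and remain unchanged.
Surface form: [mizkehumuz].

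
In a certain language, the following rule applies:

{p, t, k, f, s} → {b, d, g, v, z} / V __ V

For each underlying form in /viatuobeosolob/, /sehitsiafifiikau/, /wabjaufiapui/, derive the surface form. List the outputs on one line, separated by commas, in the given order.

/viatuobeosolob/: /t/ is a voiceless obstruent between vowels /a/ and /u/, so it voices to [d]. /s/ is a voiceless obstruent between vowels /o/ and /o/, so it voices to [z]. → [viaduobeozolob].
/sehitsiafifiikau/: /f/ is a voiceless obstruent between vowels /a/ and /i/, so it voices to [v]. /f/ is a voiceless obstruent between vowels /i/ and /i/, so it voices to [v]. /k/ is a voiceless obstruent between vowels /i/ and /a/, so it voices to [g]. → [sehitsiaviviigau].
/wabjaufiapui/: /f/ is a voiceless obstruent between vowels /u/ and /i/, so it voices to [v]. /p/ is a voiceless obstruent between vowels /a/ and /u/, so it voices to [b]. → [wabjauviabui].

viaduobeozolob, sehitsiaviviigau, wabjauviabui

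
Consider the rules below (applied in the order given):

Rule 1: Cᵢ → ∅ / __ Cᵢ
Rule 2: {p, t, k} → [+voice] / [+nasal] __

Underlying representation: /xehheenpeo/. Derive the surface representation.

Rule 1 (degemination): /hh/ is a geminate; the first /h/ deletes. /xehheenpeo/ → xeheenpeo.
Rule 2 (post-nasal voicing): /p/ is a voiceless stop immediately after the nasal /n/, so it voices to [b]. /xeheenpeo/ → xeheenbeo.

xeheenbeo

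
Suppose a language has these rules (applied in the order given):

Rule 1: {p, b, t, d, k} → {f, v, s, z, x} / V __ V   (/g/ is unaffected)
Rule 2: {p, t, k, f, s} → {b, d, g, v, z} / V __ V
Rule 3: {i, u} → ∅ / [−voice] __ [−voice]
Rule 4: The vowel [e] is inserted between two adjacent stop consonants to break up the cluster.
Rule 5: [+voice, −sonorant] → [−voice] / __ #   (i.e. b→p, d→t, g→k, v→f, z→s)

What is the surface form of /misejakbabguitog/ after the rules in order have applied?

Rule 1 (intervocalic spirantization): /t/ is a stop between vowels /i/ and /o/, so it spirantizes to the fricative [s]. /misejakbabguitog/ → misejakbabguisog.
Rule 2 (intervocalic voicing): /s/ is a voiceless obstruent between vowels /i/ and /e/, so it voices to [z]. /s/ is a voiceless obstruent between vowels /i/ and /o/, so it voices to [z]. /misejakbabguisog/ → mizejakbabguizog.
Rule 3 (high vowel syncope): no segment meets the environment; /mizejakbabguizog/ is unchanged.
Rule 4 (stop-cluster e-epenthesis): /k/ and /b/ form a stop–stop cluster, so [e] is inserted between them. /b/ and /g/ form a stop–stop cluster, so [e] is inserted between them. /mizejakbabguizog/ → mizejakebabeguizog.
Rule 5 (final devoicing): /g/ is a voiced obstruent in word-final position, so it devoices to [k]. /mizejakebabeguizog/ → mizejakebabeguizok.

mizejakebabeguizok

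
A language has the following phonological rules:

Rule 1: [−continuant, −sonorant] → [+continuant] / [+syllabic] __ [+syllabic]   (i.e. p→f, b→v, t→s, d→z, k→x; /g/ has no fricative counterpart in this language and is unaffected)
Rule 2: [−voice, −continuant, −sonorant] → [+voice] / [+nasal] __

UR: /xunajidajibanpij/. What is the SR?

Rule 1 (intervocalic spirantization): /d/ is a stop between vowels /i/ and /a/, so it spirantizes to the fricative [z]. /b/ is a stop between vowels /i/ and /a/, so it spirantizes to the fricative [v]. /xunajidajibanpij/ → xunajizajivanpij.
Rule 2 (post-nasal voicing): /p/ is a voiceless stop immediately after the nasal /n/, so it voices to [b]. /xunajizajivanpij/ → xunajizajivanbij.

xunajizajivanbij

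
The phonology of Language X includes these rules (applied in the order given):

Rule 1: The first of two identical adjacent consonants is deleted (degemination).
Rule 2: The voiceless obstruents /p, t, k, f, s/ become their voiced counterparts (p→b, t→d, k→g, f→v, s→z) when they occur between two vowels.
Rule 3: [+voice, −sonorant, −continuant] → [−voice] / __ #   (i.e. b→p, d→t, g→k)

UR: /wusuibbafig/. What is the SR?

Rule 1 (degemination): /bb/ is a geminate; the first /b/ deletes. /wusuibbafig/ → wusuibafig.
Rule 2 (intervocalic voicing): /s/ is a voiceless obstruent between vowels /u/ and /u/, so it voices to [z]. /f/ is a voiceless obstruent between vowels /a/ and /i/, so it voices to [v]. /wusuibafig/ → wuzuibavig.
Rule 3 (final devoicing): /g/ is a voiced stop in word-final position, so it devoices to [k]. /wuzuibavig/ → wuzuibavik.

wuzuibavik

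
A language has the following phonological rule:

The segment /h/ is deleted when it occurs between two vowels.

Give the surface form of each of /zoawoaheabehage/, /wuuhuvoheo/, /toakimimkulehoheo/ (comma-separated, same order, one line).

zoawoaeabeage, wuuuvoeo, toakimimkuleoeo

/zoawoaheabehage/: /h/ occurs between vowels /a/ and /e/, so it deletes. /h/ occurs between vowels /e/ and /a/, so it deletes. → [zoawoaeabeage].
/wuuhuvoheo/: /h/ occurs between vowels /u/ and /u/, so it deletes. /h/ occurs between vowels /o/ and /e/, so it deletes. → [wuuuvoeo].
/toakimimkulehoheo/: /h/ occurs between vowels /e/ and /o/, so it deletes. /h/ occurs between vowels /o/ and /e/, so it deletes. → [toakimimkuleoeo].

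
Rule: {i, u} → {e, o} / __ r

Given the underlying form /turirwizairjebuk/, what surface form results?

torerwizaerjebuk

/u/ is a high vowel immediately before /r/, so it lowers to [o].
/i/ is a high vowel immediately before /r/, so it lowers to [e].
/i/ is a high vowel immediately before /r/, so it lowers to [e].
The other instances of /i/, /u/ do not occur in the required environment and remain unchanged.
Surface form: [torerwizaerjebuk].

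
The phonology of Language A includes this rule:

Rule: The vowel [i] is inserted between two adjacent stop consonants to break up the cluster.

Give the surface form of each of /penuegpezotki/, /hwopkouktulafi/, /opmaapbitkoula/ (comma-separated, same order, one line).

penuegipezotiki, hwopikoukitulafi, opmaapibitikoula

/penuegpezotki/: /g/ and /p/ form a stop–stop cluster, so [i] is inserted between them. /t/ and /k/ form a stop–stop cluster, so [i] is inserted between them. → [penuegipezotiki].
/hwopkouktulafi/: /p/ and /k/ form a stop–stop cluster, so [i] is inserted between them. /k/ and /t/ form a stop–stop cluster, so [i] is inserted between them. → [hwopikoukitulafi].
/opmaapbitkoula/: /p/ and /b/ form a stop–stop cluster, so [i] is inserted between them. /t/ and /k/ form a stop–stop cluster, so [i] is inserted between them. → [opmaapibitikoula].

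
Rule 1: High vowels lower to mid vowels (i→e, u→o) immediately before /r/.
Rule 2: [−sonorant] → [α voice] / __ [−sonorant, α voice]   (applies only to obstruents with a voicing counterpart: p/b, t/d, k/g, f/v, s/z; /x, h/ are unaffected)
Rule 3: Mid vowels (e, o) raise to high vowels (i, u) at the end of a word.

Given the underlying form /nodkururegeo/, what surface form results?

notkororegeu

Rule 1 (pre-rhotic lowering): /u/ is a high vowel immediately before /r/, so it lowers to [o]. /u/ is a high vowel immediately before /r/, so it lowers to [o]. /nodkururegeo/ → nodkororegeo.
Rule 2 (regressive voicing assimilation): /d/ precedes the voiceless obstruent /k/, so it devoices to [t] by assimilation. /nodkororegeo/ → notkororegeo.
Rule 3 (final vowel raising): /o/ is a mid vowel in word-final position, so it raises to [u]. /notkororegeo/ → notkororegeu.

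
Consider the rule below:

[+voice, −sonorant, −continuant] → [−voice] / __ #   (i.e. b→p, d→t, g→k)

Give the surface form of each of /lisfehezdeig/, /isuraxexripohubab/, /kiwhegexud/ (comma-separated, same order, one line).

/lisfehezdeig/: /g/ is a voiced stop in word-final position, so it devoices to [k]. → [lisfehezdeik].
/isuraxexripohubab/: /b/ is a voiced stop in word-final position, so it devoices to [p]. → [isuraxexripohubap].
/kiwhegexud/: /d/ is a voiced stop in word-final position, so it devoices to [t]. → [kiwhegexut].

lisfehezdeik, isuraxexripohubap, kiwhegexut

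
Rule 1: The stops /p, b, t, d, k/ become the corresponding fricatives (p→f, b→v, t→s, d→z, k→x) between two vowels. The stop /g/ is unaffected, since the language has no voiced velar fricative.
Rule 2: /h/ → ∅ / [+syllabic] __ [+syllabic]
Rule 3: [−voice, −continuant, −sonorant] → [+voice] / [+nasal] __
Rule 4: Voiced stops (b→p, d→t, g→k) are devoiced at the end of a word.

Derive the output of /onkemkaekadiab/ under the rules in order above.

ongemgaexaziap

Rule 1 (intervocalic spirantization): /k/ is a stop between vowels /e/ and /a/, so it spirantizes to the fricative [x]. /d/ is a stop between vowels /a/ and /i/, so it spirantizes to the fricative [z]. /onkemkaekadiab/ → onkemkaexaziab.
Rule 2 (intervocalic h-deletion): no segment meets the environment; /onkemkaexaziab/ is unchanged.
Rule 3 (post-nasal voicing): /k/ is a voiceless stop immediately after the nasal /n/, so it voices to [g]. /k/ is a voiceless stop immediately after the nasal /m/, so it voices to [g]. /onkemkaexaziab/ → ongemgaexaziab.
Rule 4 (final devoicing): /b/ is a voiced stop in word-final position, so it devoices to [p]. /ongemgaexaziab/ → ongemgaexaziap.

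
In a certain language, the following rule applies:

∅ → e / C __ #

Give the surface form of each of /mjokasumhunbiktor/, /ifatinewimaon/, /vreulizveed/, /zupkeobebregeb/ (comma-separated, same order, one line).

mjokasumhunbiktore, ifatinewimaone, vreulizveede, zupkeobebregebe

/mjokasumhunbiktor/: the form ends in the consonant /r/, so [e] is inserted word-finally. → [mjokasumhunbiktore].
/ifatinewimaon/: the form ends in the consonant /n/, so [e] is inserted word-finally. → [ifatinewimaone].
/vreulizveed/: the form ends in the consonant /d/, so [e] is inserted word-finally. → [vreulizveede].
/zupkeobebregeb/: the form ends in the consonant /b/, so [e] is inserted word-finally. → [zupkeobebregebe].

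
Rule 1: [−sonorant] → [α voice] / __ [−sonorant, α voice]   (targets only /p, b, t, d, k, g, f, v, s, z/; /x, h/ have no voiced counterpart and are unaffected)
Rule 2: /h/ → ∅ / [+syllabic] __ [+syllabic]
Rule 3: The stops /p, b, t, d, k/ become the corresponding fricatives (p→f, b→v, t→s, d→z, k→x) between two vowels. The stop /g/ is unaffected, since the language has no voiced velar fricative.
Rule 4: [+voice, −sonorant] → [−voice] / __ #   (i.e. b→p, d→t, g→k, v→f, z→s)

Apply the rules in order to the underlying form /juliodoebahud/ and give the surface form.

Rule 1 (regressive voicing assimilation): no segment meets the environment; /juliodoebahud/ is unchanged.
Rule 2 (intervocalic h-deletion): /h/ occurs between vowels /a/ and /u/, so it deletes. /juliodoebahud/ → juliodoebaud.
Rule 3 (intervocalic spirantization): /d/ is a stop between vowels /o/ and /o/, so it spirantizes to the fricative [z]. /b/ is a stop between vowels /e/ and /a/, so it spirantizes to the fricative [v]. /juliodoebaud/ → juliozoevaud.
Rule 4 (final devoicing): /d/ is a voiced obstruent in word-final position, so it devoices to [t]. /juliozoevaud/ → juliozoevaut.

juliozoevaut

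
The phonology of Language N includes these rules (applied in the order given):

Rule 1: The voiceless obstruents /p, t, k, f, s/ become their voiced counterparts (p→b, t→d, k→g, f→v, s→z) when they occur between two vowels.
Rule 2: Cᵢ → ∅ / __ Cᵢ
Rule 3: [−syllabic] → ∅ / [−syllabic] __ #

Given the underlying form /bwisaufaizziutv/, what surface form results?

bwizauvaiziut

Rule 1 (intervocalic voicing): /s/ is a voiceless obstruent between vowels /i/ and /a/, so it voices to [z]. /f/ is a voiceless obstruent between vowels /u/ and /a/, so it voices to [v]. /bwisaufaizziutv/ → bwizauvaizziutv.
Rule 2 (degemination): /zz/ is a geminate; the first /z/ deletes. /bwizauvaizziutv/ → bwizauvaiziutv.
Rule 3 (final cluster simplification): /v/ is the second consonant of a word-final cluster /tv/, so it deletes. /bwizauvaiziutv/ → bwizauvaiziut.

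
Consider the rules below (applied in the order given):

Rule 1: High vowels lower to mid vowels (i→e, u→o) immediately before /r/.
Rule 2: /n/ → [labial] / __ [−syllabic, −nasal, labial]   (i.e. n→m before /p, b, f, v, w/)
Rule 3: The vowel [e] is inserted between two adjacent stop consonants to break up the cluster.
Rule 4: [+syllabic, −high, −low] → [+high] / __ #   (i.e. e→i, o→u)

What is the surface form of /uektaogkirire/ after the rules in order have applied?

ueketaogekereri

Rule 1 (pre-rhotic lowering): /i/ is a high vowel immediately before /r/, so it lowers to [e]. /i/ is a high vowel immediately before /r/, so it lowers to [e]. /uektaogkirire/ → uektaogkerere.
Rule 2 (nasal place assimilation): no segment meets the environment; /uektaogkerere/ is unchanged.
Rule 3 (stop-cluster e-epenthesis): /k/ and /t/ form a stop–stop cluster, so [e] is inserted between them. /g/ and /k/ form a stop–stop cluster, so [e] is inserted between them. /uektaogkerere/ → ueketaogekerere.
Rule 4 (final vowel raising): /e/ is a mid vowel in word-final position, so it raises to [i]. /ueketaogekerere/ → ueketaogekereri.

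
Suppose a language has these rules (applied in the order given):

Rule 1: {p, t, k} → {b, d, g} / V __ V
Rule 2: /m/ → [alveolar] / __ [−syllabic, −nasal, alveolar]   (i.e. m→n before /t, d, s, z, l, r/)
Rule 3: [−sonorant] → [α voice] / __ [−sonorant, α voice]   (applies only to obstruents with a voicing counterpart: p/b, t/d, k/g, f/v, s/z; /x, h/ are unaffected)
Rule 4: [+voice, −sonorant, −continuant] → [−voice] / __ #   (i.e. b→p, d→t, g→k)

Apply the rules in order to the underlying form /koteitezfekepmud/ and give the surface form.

Rule 1 (intervocalic voicing): /t/ is a voiceless stop between vowels /o/ and /e/, so it voices to [d]. /t/ is a voiceless stop between vowels /i/ and /e/, so it voices to [d]. /k/ is a voiceless stop between vowels /e/ and /e/, so it voices to [g]. /koteitezfekepmud/ → kodeidezfegepmud.
Rule 2 (nasal place assimilation): no segment meets the environment; /kodeidezfegepmud/ is unchanged.
Rule 3 (regressive voicing assimilation): /z/ precedes the voiceless obstruent /f/, so it devoices to [s] by assimilation. /kodeidezfegepmud/ → kodeidesfegepmud.
Rule 4 (final devoicing): /d/ is a voiced stop in word-final position, so it devoices to [t]. /kodeidesfegepmud/ → kodeidesfegepmut.

kodeidesfegepmut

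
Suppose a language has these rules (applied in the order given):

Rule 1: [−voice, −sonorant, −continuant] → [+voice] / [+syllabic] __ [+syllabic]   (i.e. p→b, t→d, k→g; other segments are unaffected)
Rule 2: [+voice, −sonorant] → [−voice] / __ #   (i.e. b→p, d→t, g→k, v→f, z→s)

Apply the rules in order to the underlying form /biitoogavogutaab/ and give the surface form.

biidoogavogudaap

Rule 1 (intervocalic voicing): /t/ is a voiceless stop between vowels /i/ and /o/, so it voices to [d]. /t/ is a voiceless stop between vowels /u/ and /a/, so it voices to [d]. /biitoogavogutaab/ → biidoogavogudaab.
Rule 2 (final devoicing): /b/ is a voiced obstruent in word-final position, so it devoices to [p]. /biidoogavogudaab/ → biidoogavogudaap.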